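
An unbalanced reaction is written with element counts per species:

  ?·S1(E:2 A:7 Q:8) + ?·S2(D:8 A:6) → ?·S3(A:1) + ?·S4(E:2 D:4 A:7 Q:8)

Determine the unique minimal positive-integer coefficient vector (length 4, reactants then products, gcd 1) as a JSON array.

E: 2·2+1·0 = 4 | 6·0+2·2 = 4
D: 2·0+1·8 = 8 | 6·0+2·4 = 8
A: 2·7+1·6 = 20 | 6·1+2·7 = 20
Q: 2·8+1·0 = 16 | 6·0+2·8 = 16
gcd(2,1,6,2) = 1

Coefficients: [2, 1, 6, 2]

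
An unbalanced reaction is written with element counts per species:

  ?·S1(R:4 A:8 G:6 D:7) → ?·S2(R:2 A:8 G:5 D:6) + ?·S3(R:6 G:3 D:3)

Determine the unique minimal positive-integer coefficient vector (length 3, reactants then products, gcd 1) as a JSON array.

Coefficients: [3, 3, 1]

R: 3·4 = 12 | 3·2+1·6 = 12
A: 3·8 = 24 | 3·8+1·0 = 24
G: 3·6 = 18 | 3·5+1·3 = 18
D: 3·7 = 21 | 3·6+1·3 = 21
gcd(3,3,1) = 1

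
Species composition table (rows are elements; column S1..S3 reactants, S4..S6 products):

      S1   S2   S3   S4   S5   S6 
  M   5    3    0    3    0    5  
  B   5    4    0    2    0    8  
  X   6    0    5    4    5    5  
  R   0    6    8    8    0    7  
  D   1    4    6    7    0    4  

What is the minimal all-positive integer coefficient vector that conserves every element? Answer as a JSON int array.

Coefficients: [4, 6, 5, 6, 1, 4]

M: 4·5+6·3+5·0 = 38 | 6·3+1·0+4·5 = 38
B: 4·5+6·4+5·0 = 44 | 6·2+1·0+4·8 = 44
X: 4·6+6·0+5·5 = 49 | 6·4+1·5+4·5 = 49
R: 4·0+6·6+5·8 = 76 | 6·8+1·0+4·7 = 76
D: 4·1+6·4+5·6 = 58 | 6·7+1·0+4·4 = 58
gcd(4,6,5,6,1,4) = 1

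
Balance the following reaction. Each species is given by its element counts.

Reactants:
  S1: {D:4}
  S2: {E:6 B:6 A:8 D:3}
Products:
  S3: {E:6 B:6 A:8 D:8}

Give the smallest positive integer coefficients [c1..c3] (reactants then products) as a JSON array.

Coefficients: [5, 4, 4]

E: 5·0+4·6 = 24 | 4·6 = 24
B: 5·0+4·6 = 24 | 4·6 = 24
A: 5·0+4·8 = 32 | 4·8 = 32
D: 5·4+4·3 = 32 | 4·8 = 32
gcd(5,4,4) = 1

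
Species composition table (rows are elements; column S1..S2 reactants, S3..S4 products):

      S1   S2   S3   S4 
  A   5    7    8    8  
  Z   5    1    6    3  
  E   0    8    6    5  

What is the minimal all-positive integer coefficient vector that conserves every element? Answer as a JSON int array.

A: 2·5+2·7 = 24 | 1·8+2·8 = 24
Z: 2·5+2·1 = 12 | 1·6+2·3 = 12
E: 2·0+2·8 = 16 | 1·6+2·5 = 16
gcd(2,2,1,2) = 1

Coefficients: [2, 2, 1, 2]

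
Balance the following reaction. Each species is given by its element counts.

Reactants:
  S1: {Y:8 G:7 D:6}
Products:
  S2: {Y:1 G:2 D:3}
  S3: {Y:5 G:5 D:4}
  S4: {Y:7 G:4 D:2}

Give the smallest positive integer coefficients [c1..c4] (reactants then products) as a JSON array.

Coefficients: [5, 4, 3, 3]

Y: 5·8 = 40 | 4·1+3·5+3·7 = 40
G: 5·7 = 35 | 4·2+3·5+3·4 = 35
D: 5·6 = 30 | 4·3+3·4+3·2 = 30
gcd(5,4,3,3) = 1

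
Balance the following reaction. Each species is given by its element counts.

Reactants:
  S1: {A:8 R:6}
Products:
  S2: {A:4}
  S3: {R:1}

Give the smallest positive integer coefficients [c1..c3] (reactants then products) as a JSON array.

A: 1·8 = 8 | 2·4+6·0 = 8
R: 1·6 = 6 | 2·0+6·1 = 6
gcd(1,2,6) = 1

Coefficients: [1, 2, 6]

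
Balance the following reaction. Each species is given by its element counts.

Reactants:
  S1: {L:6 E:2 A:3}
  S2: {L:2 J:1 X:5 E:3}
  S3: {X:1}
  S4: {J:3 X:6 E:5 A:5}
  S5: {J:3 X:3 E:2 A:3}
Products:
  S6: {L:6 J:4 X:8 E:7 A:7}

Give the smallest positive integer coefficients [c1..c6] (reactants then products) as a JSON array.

Coefficients: [5, 3, 3, 3, 4, 6]

L: 5·6+3·2+3·0+3·0+4·0 = 36 | 6·6 = 36
J: 5·0+3·1+3·0+3·3+4·3 = 24 | 6·4 = 24
X: 5·0+3·5+3·1+3·6+4·3 = 48 | 6·8 = 48
E: 5·2+3·3+3·0+3·5+4·2 = 42 | 6·7 = 42
A: 5·3+3·0+3·0+3·5+4·3 = 42 | 6·7 = 42
gcd(5,3,3,3,4,6) = 1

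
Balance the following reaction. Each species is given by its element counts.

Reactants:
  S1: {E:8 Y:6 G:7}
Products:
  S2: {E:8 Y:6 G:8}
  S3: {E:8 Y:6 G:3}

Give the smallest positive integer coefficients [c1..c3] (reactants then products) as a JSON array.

E: 5·8 = 40 | 4·8+1·8 = 40
Y: 5·6 = 30 | 4·6+1·6 = 30
G: 5·7 = 35 | 4·8+1·3 = 35
gcd(5,4,1) = 1

Coefficients: [5, 4, 1]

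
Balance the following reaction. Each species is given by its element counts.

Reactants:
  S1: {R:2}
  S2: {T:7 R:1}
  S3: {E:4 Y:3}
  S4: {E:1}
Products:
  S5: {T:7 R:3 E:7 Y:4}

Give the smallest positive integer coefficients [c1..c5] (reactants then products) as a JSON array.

T: 3·0+3·7+4·0+5·0 = 21 | 3·7 = 21
R: 3·2+3·1+4·0+5·0 = 9 | 3·3 = 9
E: 3·0+3·0+4·4+5·1 = 21 | 3·7 = 21
Y: 3·0+3·0+4·3+5·0 = 12 | 3·4 = 12
gcd(3,3,4,5,3) = 1

Coefficients: [3, 3, 4, 5, 3]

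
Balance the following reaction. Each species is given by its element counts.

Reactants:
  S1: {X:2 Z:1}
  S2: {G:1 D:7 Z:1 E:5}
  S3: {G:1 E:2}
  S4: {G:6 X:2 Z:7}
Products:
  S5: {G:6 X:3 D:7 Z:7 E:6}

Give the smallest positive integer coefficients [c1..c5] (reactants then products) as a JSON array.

Coefficients: [3, 4, 2, 3, 4]

G: 3·0+4·1+2·1+3·6 = 24 | 4·6 = 24
X: 3·2+4·0+2·0+3·2 = 12 | 4·3 = 12
D: 3·0+4·7+2·0+3·0 = 28 | 4·7 = 28
Z: 3·1+4·1+2·0+3·7 = 28 | 4·7 = 28
E: 3·0+4·5+2·2+3·0 = 24 | 4·6 = 24
gcd(3,4,2,3,4) = 1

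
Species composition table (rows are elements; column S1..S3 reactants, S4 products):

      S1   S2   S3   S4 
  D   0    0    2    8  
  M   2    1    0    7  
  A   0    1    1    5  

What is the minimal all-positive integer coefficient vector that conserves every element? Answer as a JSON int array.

Coefficients: [3, 1, 4, 1]

D: 3·0+1·0+4·2 = 8 | 1·8 = 8
M: 3·2+1·1+4·0 = 7 | 1·7 = 7
A: 3·0+1·1+4·1 = 5 | 1·5 = 5
gcd(3,1,4,1) = 1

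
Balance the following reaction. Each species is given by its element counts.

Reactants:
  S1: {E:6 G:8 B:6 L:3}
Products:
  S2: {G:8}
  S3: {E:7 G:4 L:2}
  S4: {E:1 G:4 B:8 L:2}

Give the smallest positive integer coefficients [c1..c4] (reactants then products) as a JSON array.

E: 4·6 = 24 | 1·0+3·7+3·1 = 24
G: 4·8 = 32 | 1·8+3·4+3·4 = 32
B: 4·6 = 24 | 1·0+3·0+3·8 = 24
L: 4·3 = 12 | 1·0+3·2+3·2 = 12
gcd(4,1,3,3) = 1

Coefficients: [4, 1, 3, 3]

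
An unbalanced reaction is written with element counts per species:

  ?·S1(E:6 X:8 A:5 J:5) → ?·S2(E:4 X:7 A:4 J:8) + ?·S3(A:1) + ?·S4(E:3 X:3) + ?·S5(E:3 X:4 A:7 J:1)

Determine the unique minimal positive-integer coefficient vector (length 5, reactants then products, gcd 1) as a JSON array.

E: 5·6 = 30 | 3·4+6·0+5·3+1·3 = 30
X: 5·8 = 40 | 3·7+6·0+5·3+1·4 = 40
A: 5·5 = 25 | 3·4+6·1+5·0+1·7 = 25
J: 5·5 = 25 | 3·8+6·0+5·0+1·1 = 25
gcd(5,3,6,5,1) = 1

Coefficients: [5, 3, 6, 5, 1]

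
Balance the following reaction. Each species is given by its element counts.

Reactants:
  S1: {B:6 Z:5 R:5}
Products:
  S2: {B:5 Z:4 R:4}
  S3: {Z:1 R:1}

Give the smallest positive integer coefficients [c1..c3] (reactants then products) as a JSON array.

Coefficients: [5, 6, 1]

B: 5·6 = 30 | 6·5+1·0 = 30
Z: 5·5 = 25 | 6·4+1·1 = 25
R: 5·5 = 25 | 6·4+1·1 = 25
gcd(5,6,1) = 1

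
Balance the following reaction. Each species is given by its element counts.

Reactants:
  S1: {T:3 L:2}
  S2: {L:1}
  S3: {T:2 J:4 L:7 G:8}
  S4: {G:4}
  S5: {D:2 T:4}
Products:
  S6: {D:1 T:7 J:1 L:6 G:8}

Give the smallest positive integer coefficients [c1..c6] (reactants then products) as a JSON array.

D: 6·0+5·0+1·0+6·0+2·2 = 4 | 4·1 = 4
T: 6·3+5·0+1·2+6·0+2·4 = 28 | 4·7 = 28
J: 6·0+5·0+1·4+6·0+2·0 = 4 | 4·1 = 4
L: 6·2+5·1+1·7+6·0+2·0 = 24 | 4·6 = 24
G: 6·0+5·0+1·8+6·4+2·0 = 32 | 4·8 = 32
gcd(6,5,1,6,2,4) = 1

Coefficients: [6, 5, 1, 6, 2, 4]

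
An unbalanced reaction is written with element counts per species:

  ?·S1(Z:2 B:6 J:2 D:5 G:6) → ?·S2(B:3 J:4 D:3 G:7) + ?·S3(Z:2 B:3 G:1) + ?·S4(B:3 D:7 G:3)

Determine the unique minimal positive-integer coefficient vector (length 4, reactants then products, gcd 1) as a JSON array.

Z: 2·2 = 4 | 1·0+2·2+1·0 = 4
B: 2·6 = 12 | 1·3+2·3+1·3 = 12
J: 2·2 = 4 | 1·4+2·0+1·0 = 4
D: 2·5 = 10 | 1·3+2·0+1·7 = 10
G: 2·6 = 12 | 1·7+2·1+1·3 = 12
gcd(2,1,2,1) = 1

Coefficients: [2, 1, 2, 1]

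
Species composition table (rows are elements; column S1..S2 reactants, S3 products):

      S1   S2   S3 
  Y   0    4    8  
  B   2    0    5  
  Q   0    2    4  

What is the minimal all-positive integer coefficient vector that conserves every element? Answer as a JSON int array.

Coefficients: [5, 4, 2]

Y: 5·0+4·4 = 16 | 2·8 = 16
B: 5·2+4·0 = 10 | 2·5 = 10
Q: 5·0+4·2 = 8 | 2·4 = 8
gcd(5,4,2) = 1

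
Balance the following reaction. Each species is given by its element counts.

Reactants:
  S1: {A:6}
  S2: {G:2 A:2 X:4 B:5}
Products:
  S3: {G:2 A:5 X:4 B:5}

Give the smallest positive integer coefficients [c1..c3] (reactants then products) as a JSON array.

Coefficients: [1, 2, 2]

G: 1·0+2·2 = 4 | 2·2 = 4
A: 1·6+2·2 = 10 | 2·5 = 10
X: 1·0+2·4 = 8 | 2·4 = 8
B: 1·0+2·5 = 10 | 2·5 = 10
gcd(1,2,2) = 1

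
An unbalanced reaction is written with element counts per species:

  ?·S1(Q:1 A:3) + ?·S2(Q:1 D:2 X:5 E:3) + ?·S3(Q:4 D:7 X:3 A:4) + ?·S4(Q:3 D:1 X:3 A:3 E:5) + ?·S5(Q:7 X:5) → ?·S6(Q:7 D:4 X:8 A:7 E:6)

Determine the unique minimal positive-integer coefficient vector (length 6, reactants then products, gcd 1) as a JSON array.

Q: 5·1+3·1+1·4+3·3+1·7 = 28 | 4·7 = 28
D: 5·0+3·2+1·7+3·1+1·0 = 16 | 4·4 = 16
X: 5·0+3·5+1·3+3·3+1·5 = 32 | 4·8 = 32
A: 5·3+3·0+1·4+3·3+1·0 = 28 | 4·7 = 28
E: 5·0+3·3+1·0+3·5+1·0 = 24 | 4·6 = 24
gcd(5,3,1,3,1,4) = 1

Coefficients: [5, 3, 1, 3, 1, 4]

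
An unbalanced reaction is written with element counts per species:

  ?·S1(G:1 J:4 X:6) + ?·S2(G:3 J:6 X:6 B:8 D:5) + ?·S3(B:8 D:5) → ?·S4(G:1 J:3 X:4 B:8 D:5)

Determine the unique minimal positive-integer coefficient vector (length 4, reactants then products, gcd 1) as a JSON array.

G: 3·1+1·3+5·0 = 6 | 6·1 = 6
J: 3·4+1·6+5·0 = 18 | 6·3 = 18
X: 3·6+1·6+5·0 = 24 | 6·4 = 24
B: 3·0+1·8+5·8 = 48 | 6·8 = 48
D: 3·0+1·5+5·5 = 30 | 6·5 = 30
gcd(3,1,5,6) = 1

Coefficients: [3, 1, 5, 6]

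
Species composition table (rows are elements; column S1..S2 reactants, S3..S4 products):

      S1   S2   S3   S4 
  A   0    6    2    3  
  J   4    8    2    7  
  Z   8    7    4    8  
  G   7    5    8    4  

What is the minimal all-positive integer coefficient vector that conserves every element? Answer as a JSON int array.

Coefficients: [4, 4, 3, 6]

A: 4·0+4·6 = 24 | 3·2+6·3 = 24
J: 4·4+4·8 = 48 | 3·2+6·7 = 48
Z: 4·8+4·7 = 60 | 3·4+6·8 = 60
G: 4·7+4·5 = 48 | 3·8+6·4 = 48
gcd(4,4,3,6) = 1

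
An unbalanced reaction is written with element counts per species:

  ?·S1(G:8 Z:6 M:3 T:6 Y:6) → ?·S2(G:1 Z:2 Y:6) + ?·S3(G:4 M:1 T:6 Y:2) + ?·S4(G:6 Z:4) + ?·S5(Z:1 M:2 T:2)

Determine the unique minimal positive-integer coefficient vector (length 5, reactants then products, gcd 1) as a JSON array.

Coefficients: [5, 4, 3, 4, 6]

G: 5·8 = 40 | 4·1+3·4+4·6+6·0 = 40
Z: 5·6 = 30 | 4·2+3·0+4·4+6·1 = 30
M: 5·3 = 15 | 4·0+3·1+4·0+6·2 = 15
T: 5·6 = 30 | 4·0+3·6+4·0+6·2 = 30
Y: 5·6 = 30 | 4·6+3·2+4·0+6·0 = 30
gcd(5,4,3,4,6) = 1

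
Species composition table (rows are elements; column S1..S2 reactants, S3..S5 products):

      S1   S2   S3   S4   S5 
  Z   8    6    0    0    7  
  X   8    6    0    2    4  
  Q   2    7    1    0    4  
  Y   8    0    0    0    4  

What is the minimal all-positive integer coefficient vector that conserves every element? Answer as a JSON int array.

Z: 1·8+1·6 = 14 | 1·0+3·0+2·7 = 14
X: 1·8+1·6 = 14 | 1·0+3·2+2·4 = 14
Q: 1·2+1·7 = 9 | 1·1+3·0+2·4 = 9
Y: 1·8+1·0 = 8 | 1·0+3·0+2·4 = 8
gcd(1,1,1,3,2) = 1

Coefficients: [1, 1, 1, 3, 2]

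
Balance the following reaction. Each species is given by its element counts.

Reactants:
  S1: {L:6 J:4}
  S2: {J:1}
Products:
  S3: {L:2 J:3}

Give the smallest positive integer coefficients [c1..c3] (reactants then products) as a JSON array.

Coefficients: [1, 5, 3]

L: 1·6+5·0 = 6 | 3·2 = 6
J: 1·4+5·1 = 9 | 3·3 = 9
gcd(1,5,3) = 1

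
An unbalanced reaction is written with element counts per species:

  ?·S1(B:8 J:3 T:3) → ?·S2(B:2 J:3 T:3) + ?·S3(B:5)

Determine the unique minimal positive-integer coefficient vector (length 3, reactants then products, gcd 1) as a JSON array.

B: 5·8 = 40 | 5·2+6·5 = 40
J: 5·3 = 15 | 5·3+6·0 = 15
T: 5·3 = 15 | 5·3+6·0 = 15
gcd(5,5,6) = 1

Coefficients: [5, 5, 6]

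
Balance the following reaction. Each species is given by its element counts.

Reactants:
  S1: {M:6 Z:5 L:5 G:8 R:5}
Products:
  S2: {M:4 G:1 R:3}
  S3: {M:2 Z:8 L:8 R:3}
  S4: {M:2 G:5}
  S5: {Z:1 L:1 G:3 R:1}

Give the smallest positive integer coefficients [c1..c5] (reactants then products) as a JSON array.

M: 6·6 = 36 | 5·4+3·2+5·2+6·0 = 36
Z: 6·5 = 30 | 5·0+3·8+5·0+6·1 = 30
L: 6·5 = 30 | 5·0+3·8+5·0+6·1 = 30
G: 6·8 = 48 | 5·1+3·0+5·5+6·3 = 48
R: 6·5 = 30 | 5·3+3·3+5·0+6·1 = 30
gcd(6,5,3,5,6) = 1

Coefficients: [6, 5, 3, 5, 6]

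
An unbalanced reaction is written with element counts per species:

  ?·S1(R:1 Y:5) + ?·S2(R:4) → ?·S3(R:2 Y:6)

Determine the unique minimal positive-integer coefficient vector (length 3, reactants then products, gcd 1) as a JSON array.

R: 6·1+1·4 = 10 | 5·2 = 10
Y: 6·5+1·0 = 30 | 5·6 = 30
gcd(6,1,5) = 1

Coefficients: [6, 1, 5]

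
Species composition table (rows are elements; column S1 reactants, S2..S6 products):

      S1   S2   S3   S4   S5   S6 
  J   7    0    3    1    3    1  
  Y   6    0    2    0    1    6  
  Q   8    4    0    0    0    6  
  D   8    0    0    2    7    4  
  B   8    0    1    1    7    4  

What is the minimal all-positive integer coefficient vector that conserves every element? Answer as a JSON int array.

Coefficients: [4, 5, 5, 5, 2, 2]

J: 4·7 = 28 | 5·0+5·3+5·1+2·3+2·1 = 28
Y: 4·6 = 24 | 5·0+5·2+5·0+2·1+2·6 = 24
Q: 4·8 = 32 | 5·4+5·0+5·0+2·0+2·6 = 32
D: 4·8 = 32 | 5·0+5·0+5·2+2·7+2·4 = 32
B: 4·8 = 32 | 5·0+5·1+5·1+2·7+2·4 = 32
gcd(4,5,5,5,2,2) = 1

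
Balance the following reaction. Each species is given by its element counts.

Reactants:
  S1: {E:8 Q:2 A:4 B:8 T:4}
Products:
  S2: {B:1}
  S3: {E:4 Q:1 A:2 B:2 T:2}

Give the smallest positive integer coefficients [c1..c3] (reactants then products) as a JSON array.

Coefficients: [1, 4, 2]

E: 1·8 = 8 | 4·0+2·4 = 8
Q: 1·2 = 2 | 4·0+2·1 = 2
A: 1·4 = 4 | 4·0+2·2 = 4
B: 1·8 = 8 | 4·1+2·2 = 8
T: 1·4 = 4 | 4·0+2·2 = 4
gcd(1,4,2) = 1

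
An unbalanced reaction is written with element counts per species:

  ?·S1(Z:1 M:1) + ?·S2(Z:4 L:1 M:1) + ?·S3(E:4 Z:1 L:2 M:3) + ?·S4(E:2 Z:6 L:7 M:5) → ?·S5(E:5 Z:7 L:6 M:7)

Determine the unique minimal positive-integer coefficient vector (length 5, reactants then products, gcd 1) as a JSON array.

Coefficients: [2, 1, 2, 1, 2]

E: 2·0+1·0+2·4+1·2 = 10 | 2·5 = 10
Z: 2·1+1·4+2·1+1·6 = 14 | 2·7 = 14
L: 2·0+1·1+2·2+1·7 = 12 | 2·6 = 12
M: 2·1+1·1+2·3+1·5 = 14 | 2·7 = 14
gcd(2,1,2,1,2) = 1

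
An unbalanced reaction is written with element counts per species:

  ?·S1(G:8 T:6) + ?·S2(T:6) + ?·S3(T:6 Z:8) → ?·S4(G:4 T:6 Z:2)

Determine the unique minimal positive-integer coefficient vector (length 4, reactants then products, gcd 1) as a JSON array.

Coefficients: [2, 1, 1, 4]

G: 2·8+1·0+1·0 = 16 | 4·4 = 16
T: 2·6+1·6+1·6 = 24 | 4·6 = 24
Z: 2·0+1·0+1·8 = 8 | 4·2 = 8
gcd(2,1,1,4) = 1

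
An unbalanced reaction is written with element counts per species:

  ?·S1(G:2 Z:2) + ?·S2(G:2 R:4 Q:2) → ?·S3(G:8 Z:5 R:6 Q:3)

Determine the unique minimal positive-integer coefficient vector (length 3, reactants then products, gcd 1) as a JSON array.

Coefficients: [5, 3, 2]

G: 5·2+3·2 = 16 | 2·8 = 16
Z: 5·2+3·0 = 10 | 2·5 = 10
R: 5·0+3·4 = 12 | 2·6 = 12
Q: 5·0+3·2 = 6 | 2·3 = 6
gcd(5,3,2) = 1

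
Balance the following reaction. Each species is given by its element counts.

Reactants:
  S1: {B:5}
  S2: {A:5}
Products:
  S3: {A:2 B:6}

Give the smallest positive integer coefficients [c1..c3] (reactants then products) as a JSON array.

A: 6·0+2·5 = 10 | 5·2 = 10
B: 6·5+2·0 = 30 | 5·6 = 30
gcd(6,2,5) = 1

Coefficients: [6, 2, 5]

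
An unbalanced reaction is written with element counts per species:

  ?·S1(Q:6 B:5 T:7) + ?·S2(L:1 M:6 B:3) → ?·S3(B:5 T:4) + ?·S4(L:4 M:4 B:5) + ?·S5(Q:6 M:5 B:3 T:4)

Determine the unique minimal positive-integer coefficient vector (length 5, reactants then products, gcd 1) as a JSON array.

Coefficients: [4, 4, 3, 1, 4]

L: 4·0+4·1 = 4 | 3·0+1·4+4·0 = 4
Q: 4·6+4·0 = 24 | 3·0+1·0+4·6 = 24
M: 4·0+4·6 = 24 | 3·0+1·4+4·5 = 24
B: 4·5+4·3 = 32 | 3·5+1·5+4·3 = 32
T: 4·7+4·0 = 28 | 3·4+1·0+4·4 = 28
gcd(4,4,3,1,4) = 1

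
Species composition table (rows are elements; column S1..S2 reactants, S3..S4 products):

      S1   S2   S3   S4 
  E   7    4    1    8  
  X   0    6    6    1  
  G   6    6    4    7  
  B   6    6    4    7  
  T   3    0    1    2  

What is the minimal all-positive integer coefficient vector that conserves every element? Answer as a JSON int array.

Coefficients: [5, 4, 3, 6]

E: 5·7+4·4 = 51 | 3·1+6·8 = 51
X: 5·0+4·6 = 24 | 3·6+6·1 = 24
G: 5·6+4·6 = 54 | 3·4+6·7 = 54
B: 5·6+4·6 = 54 | 3·4+6·7 = 54
T: 5·3+4·0 = 15 | 3·1+6·2 = 15
gcd(5,4,3,6) = 1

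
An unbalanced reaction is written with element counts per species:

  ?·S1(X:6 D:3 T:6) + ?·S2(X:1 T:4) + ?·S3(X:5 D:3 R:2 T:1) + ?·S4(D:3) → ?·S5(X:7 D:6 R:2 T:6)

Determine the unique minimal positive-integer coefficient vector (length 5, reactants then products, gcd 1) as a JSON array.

X: 1·6+6·1+6·5+5·0 = 42 | 6·7 = 42
D: 1·3+6·0+6·3+5·3 = 36 | 6·6 = 36
R: 1·0+6·0+6·2+5·0 = 12 | 6·2 = 12
T: 1·6+6·4+6·1+5·0 = 36 | 6·6 = 36
gcd(1,6,6,5,6) = 1

Coefficients: [1, 6, 6, 5, 6]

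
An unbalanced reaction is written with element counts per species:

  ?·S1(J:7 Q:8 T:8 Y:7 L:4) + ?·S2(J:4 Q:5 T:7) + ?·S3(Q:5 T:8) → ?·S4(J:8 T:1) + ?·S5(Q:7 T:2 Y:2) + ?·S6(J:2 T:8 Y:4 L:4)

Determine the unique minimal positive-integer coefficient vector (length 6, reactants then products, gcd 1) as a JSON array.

J: 4·7+1·4+1·0 = 32 | 3·8+6·0+4·2 = 32
Q: 4·8+1·5+1·5 = 42 | 3·0+6·7+4·0 = 42
T: 4·8+1·7+1·8 = 47 | 3·1+6·2+4·8 = 47
Y: 4·7+1·0+1·0 = 28 | 3·0+6·2+4·4 = 28
L: 4·4+1·0+1·0 = 16 | 3·0+6·0+4·4 = 16
gcd(4,1,1,3,6,4) = 1

Coefficients: [4, 1, 1, 3, 6, 4]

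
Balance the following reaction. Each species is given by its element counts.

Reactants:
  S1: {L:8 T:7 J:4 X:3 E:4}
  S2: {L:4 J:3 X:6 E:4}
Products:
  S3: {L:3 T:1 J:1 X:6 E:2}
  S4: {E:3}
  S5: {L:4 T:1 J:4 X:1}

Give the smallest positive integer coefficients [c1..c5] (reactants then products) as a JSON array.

Coefficients: [1, 4, 4, 4, 3]

L: 1·8+4·4 = 24 | 4·3+4·0+3·4 = 24
T: 1·7+4·0 = 7 | 4·1+4·0+3·1 = 7
J: 1·4+4·3 = 16 | 4·1+4·0+3·4 = 16
X: 1·3+4·6 = 27 | 4·6+4·0+3·1 = 27
E: 1·4+4·4 = 20 | 4·2+4·3+3·0 = 20
gcd(1,4,4,4,3) = 1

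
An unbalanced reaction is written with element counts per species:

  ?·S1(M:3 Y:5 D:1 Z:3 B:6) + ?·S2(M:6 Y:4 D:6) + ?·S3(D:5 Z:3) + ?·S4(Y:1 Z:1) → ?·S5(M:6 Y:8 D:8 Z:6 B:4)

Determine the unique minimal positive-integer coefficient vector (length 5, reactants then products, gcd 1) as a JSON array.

Coefficients: [2, 2, 2, 6, 3]

M: 2·3+2·6+2·0+6·0 = 18 | 3·6 = 18
Y: 2·5+2·4+2·0+6·1 = 24 | 3·8 = 24
D: 2·1+2·6+2·5+6·0 = 24 | 3·8 = 24
Z: 2·3+2·0+2·3+6·1 = 18 | 3·6 = 18
B: 2·6+2·0+2·0+6·0 = 12 | 3·4 = 12
gcd(2,2,2,6,3) = 1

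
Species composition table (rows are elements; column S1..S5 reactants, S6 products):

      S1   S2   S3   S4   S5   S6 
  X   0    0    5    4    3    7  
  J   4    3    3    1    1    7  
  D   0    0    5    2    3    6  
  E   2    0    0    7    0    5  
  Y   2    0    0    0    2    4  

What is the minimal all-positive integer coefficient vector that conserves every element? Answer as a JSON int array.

Coefficients: [3, 2, 1, 2, 5, 4]

X: 3·0+2·0+1·5+2·4+5·3 = 28 | 4·7 = 28
J: 3·4+2·3+1·3+2·1+5·1 = 28 | 4·7 = 28
D: 3·0+2·0+1·5+2·2+5·3 = 24 | 4·6 = 24
E: 3·2+2·0+1·0+2·7+5·0 = 20 | 4·5 = 20
Y: 3·2+2·0+1·0+2·0+5·2 = 16 | 4·4 = 16
gcd(3,2,1,2,5,4) = 1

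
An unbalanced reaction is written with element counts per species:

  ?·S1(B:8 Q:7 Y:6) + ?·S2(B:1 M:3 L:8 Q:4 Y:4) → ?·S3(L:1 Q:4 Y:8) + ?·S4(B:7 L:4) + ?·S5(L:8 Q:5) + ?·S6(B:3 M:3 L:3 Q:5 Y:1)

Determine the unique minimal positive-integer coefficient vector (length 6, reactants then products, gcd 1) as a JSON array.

Coefficients: [5, 6, 6, 4, 1, 6]

B: 5·8+6·1 = 46 | 6·0+4·7+1·0+6·3 = 46
M: 5·0+6·3 = 18 | 6·0+4·0+1·0+6·3 = 18
L: 5·0+6·8 = 48 | 6·1+4·4+1·8+6·3 = 48
Q: 5·7+6·4 = 59 | 6·4+4·0+1·5+6·5 = 59
Y: 5·6+6·4 = 54 | 6·8+4·0+1·0+6·1 = 54
gcd(5,6,6,4,1,6) = 1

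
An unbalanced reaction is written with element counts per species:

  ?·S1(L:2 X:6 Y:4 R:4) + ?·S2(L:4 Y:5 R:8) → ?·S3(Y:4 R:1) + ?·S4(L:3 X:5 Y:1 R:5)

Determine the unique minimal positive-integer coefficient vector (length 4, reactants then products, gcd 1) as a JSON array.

L: 5·2+2·4 = 18 | 6·0+6·3 = 18
X: 5·6+2·0 = 30 | 6·0+6·5 = 30
Y: 5·4+2·5 = 30 | 6·4+6·1 = 30
R: 5·4+2·8 = 36 | 6·1+6·5 = 36
gcd(5,2,6,6) = 1

Coefficients: [5, 2, 6, 6]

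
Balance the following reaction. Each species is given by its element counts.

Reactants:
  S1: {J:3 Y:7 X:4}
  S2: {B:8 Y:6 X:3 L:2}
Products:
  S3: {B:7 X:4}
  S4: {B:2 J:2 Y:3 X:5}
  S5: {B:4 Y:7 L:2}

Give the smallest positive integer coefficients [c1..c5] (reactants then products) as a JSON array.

Coefficients: [2, 5, 2, 3, 5]

B: 2·0+5·8 = 40 | 2·7+3·2+5·4 = 40
J: 2·3+5·0 = 6 | 2·0+3·2+5·0 = 6
Y: 2·7+5·6 = 44 | 2·0+3·3+5·7 = 44
X: 2·4+5·3 = 23 | 2·4+3·5+5·0 = 23
L: 2·0+5·2 = 10 | 2·0+3·0+5·2 = 10
gcd(2,5,2,3,5) = 1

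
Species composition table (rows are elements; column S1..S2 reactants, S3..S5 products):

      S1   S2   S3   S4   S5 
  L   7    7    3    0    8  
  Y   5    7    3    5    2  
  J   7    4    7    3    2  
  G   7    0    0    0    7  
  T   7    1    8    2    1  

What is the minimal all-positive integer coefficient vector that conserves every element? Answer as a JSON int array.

L: 5·7+2·7 = 49 | 3·3+4·0+5·8 = 49
Y: 5·5+2·7 = 39 | 3·3+4·5+5·2 = 39
J: 5·7+2·4 = 43 | 3·7+4·3+5·2 = 43
G: 5·7+2·0 = 35 | 3·0+4·0+5·7 = 35
T: 5·7+2·1 = 37 | 3·8+4·2+5·1 = 37
gcd(5,2,3,4,5) = 1

Coefficients: [5, 2, 3, 4, 5]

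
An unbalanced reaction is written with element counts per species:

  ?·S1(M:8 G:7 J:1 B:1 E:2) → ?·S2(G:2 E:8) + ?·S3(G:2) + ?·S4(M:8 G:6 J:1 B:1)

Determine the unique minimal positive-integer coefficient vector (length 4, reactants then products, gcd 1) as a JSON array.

Coefficients: [4, 1, 1, 4]

M: 4·8 = 32 | 1·0+1·0+4·8 = 32
G: 4·7 = 28 | 1·2+1·2+4·6 = 28
J: 4·1 = 4 | 1·0+1·0+4·1 = 4
B: 4·1 = 4 | 1·0+1·0+4·1 = 4
E: 4·2 = 8 | 1·8+1·0+4·0 = 8
gcd(4,1,1,4) = 1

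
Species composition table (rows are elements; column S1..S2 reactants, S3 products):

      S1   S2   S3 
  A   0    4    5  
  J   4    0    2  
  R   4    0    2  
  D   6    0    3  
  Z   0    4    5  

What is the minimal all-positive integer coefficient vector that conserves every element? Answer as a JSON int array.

Coefficients: [2, 5, 4]

A: 2·0+5·4 = 20 | 4·5 = 20
J: 2·4+5·0 = 8 | 4·2 = 8
R: 2·4+5·0 = 8 | 4·2 = 8
D: 2·6+5·0 = 12 | 4·3 = 12
Z: 2·0+5·4 = 20 | 4·5 = 20
gcd(2,5,4) = 1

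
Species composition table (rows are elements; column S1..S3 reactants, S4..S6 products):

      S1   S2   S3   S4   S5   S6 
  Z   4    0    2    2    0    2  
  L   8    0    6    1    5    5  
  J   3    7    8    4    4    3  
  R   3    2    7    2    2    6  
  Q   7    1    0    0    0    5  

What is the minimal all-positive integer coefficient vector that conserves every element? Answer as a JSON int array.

Coefficients: [2, 1, 4, 5, 4, 3]

Z: 2·4+1·0+4·2 = 16 | 5·2+4·0+3·2 = 16
L: 2·8+1·0+4·6 = 40 | 5·1+4·5+3·5 = 40
J: 2·3+1·7+4·8 = 45 | 5·4+4·4+3·3 = 45
R: 2·3+1·2+4·7 = 36 | 5·2+4·2+3·6 = 36
Q: 2·7+1·1+4·0 = 15 | 5·0+4·0+3·5 = 15
gcd(2,1,4,5,4,3) = 1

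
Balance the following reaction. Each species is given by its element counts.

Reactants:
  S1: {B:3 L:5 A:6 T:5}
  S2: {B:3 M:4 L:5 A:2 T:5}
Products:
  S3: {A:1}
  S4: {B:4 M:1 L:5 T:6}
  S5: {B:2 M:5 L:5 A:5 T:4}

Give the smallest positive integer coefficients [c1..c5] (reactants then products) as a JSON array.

B: 1·3+3·3 = 12 | 2·0+2·4+2·2 = 12
M: 1·0+3·4 = 12 | 2·0+2·1+2·5 = 12
L: 1·5+3·5 = 20 | 2·0+2·5+2·5 = 20
A: 1·6+3·2 = 12 | 2·1+2·0+2·5 = 12
T: 1·5+3·5 = 20 | 2·0+2·6+2·4 = 20
gcd(1,3,2,2,2) = 1

Coefficients: [1, 3, 2, 2, 2]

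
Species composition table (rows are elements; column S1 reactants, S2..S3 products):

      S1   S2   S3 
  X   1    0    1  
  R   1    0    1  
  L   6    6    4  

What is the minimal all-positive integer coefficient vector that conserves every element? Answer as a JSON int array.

X: 3·1 = 3 | 1·0+3·1 = 3
R: 3·1 = 3 | 1·0+3·1 = 3
L: 3·6 = 18 | 1·6+3·4 = 18
gcd(3,1,3) = 1

Coefficients: [3, 1, 3]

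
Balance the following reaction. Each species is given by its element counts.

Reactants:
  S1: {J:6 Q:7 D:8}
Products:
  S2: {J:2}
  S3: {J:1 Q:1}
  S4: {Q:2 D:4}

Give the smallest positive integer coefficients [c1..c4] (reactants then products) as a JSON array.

Coefficients: [2, 3, 6, 4]

J: 2·6 = 12 | 3·2+6·1+4·0 = 12
Q: 2·7 = 14 | 3·0+6·1+4·2 = 14
D: 2·8 = 16 | 3·0+6·0+4·4 = 16
gcd(2,3,6,4) = 1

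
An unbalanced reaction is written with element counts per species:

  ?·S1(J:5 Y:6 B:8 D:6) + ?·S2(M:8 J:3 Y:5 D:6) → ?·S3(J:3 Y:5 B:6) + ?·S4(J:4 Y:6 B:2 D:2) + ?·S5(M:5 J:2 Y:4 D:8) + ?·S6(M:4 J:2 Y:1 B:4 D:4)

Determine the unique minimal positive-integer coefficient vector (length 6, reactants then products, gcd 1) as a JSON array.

Coefficients: [5, 5, 2, 4, 4, 5]

M: 5·0+5·8 = 40 | 2·0+4·0+4·5+5·4 = 40
J: 5·5+5·3 = 40 | 2·3+4·4+4·2+5·2 = 40
Y: 5·6+5·5 = 55 | 2·5+4·6+4·4+5·1 = 55
B: 5·8+5·0 = 40 | 2·6+4·2+4·0+5·4 = 40
D: 5·6+5·6 = 60 | 2·0+4·2+4·8+5·4 = 60
gcd(5,5,2,4,4,5) = 1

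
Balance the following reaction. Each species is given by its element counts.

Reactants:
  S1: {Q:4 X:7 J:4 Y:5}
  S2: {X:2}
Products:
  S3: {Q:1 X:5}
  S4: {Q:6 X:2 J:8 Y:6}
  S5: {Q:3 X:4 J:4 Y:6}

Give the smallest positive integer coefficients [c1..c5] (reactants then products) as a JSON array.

Q: 6·4+3·0 = 24 | 6·1+1·6+4·3 = 24
X: 6·7+3·2 = 48 | 6·5+1·2+4·4 = 48
J: 6·4+3·0 = 24 | 6·0+1·8+4·4 = 24
Y: 6·5+3·0 = 30 | 6·0+1·6+4·6 = 30
gcd(6,3,6,1,4) = 1

Coefficients: [6, 3, 6, 1, 4]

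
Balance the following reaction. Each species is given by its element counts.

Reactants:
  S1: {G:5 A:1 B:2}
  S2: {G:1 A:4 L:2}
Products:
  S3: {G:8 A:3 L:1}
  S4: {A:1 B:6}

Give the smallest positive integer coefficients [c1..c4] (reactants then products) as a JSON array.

Coefficients: [3, 1, 2, 1]

G: 3·5+1·1 = 16 | 2·8+1·0 = 16
A: 3·1+1·4 = 7 | 2·3+1·1 = 7
B: 3·2+1·0 = 6 | 2·0+1·6 = 6
L: 3·0+1·2 = 2 | 2·1+1·0 = 2
gcd(3,1,2,1) = 1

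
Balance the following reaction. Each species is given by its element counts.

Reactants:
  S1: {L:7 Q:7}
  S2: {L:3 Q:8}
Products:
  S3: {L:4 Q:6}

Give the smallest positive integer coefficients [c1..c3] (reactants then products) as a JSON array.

Coefficients: [2, 2, 5]

L: 2·7+2·3 = 20 | 5·4 = 20
Q: 2·7+2·8 = 30 | 5·6 = 30
gcd(2,2,5) = 1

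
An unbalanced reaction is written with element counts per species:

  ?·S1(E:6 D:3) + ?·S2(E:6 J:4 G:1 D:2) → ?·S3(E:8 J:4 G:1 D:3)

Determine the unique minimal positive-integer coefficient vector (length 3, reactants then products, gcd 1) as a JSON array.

E: 1·6+3·6 = 24 | 3·8 = 24
J: 1·0+3·4 = 12 | 3·4 = 12
G: 1·0+3·1 = 3 | 3·1 = 3
D: 1·3+3·2 = 9 | 3·3 = 9
gcd(1,3,3) = 1

Coefficients: [1, 3, 3]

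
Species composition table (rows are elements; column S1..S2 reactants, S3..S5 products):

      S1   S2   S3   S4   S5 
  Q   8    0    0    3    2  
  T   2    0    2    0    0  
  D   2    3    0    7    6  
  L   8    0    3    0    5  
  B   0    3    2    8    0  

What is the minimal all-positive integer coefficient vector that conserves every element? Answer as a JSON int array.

Q: 1·8+6·0 = 8 | 1·0+2·3+1·2 = 8
T: 1·2+6·0 = 2 | 1·2+2·0+1·0 = 2
D: 1·2+6·3 = 20 | 1·0+2·7+1·6 = 20
L: 1·8+6·0 = 8 | 1·3+2·0+1·5 = 8
B: 1·0+6·3 = 18 | 1·2+2·8+1·0 = 18
gcd(1,6,1,2,1) = 1

Coefficients: [1, 6, 1, 2, 1]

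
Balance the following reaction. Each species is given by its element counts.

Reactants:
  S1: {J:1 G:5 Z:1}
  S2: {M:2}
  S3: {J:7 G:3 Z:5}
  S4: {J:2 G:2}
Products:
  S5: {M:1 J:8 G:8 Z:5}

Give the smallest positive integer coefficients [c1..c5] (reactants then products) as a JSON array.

Coefficients: [5, 3, 5, 4, 6]

M: 5·0+3·2+5·0+4·0 = 6 | 6·1 = 6
J: 5·1+3·0+5·7+4·2 = 48 | 6·8 = 48
G: 5·5+3·0+5·3+4·2 = 48 | 6·8 = 48
Z: 5·1+3·0+5·5+4·0 = 30 | 6·5 = 30
gcd(5,3,5,4,6) = 1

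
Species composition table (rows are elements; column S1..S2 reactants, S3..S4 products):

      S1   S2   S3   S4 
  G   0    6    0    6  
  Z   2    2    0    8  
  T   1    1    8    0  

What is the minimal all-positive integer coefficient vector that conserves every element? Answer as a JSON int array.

G: 6·0+2·6 = 12 | 1·0+2·6 = 12
Z: 6·2+2·2 = 16 | 1·0+2·8 = 16
T: 6·1+2·1 = 8 | 1·8+2·0 = 8
gcd(6,2,1,2) = 1

Coefficients: [6, 2, 1, 2]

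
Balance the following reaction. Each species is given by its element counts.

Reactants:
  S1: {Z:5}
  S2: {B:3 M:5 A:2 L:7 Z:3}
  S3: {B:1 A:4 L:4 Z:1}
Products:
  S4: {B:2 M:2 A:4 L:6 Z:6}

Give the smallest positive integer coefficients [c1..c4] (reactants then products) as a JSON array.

B: 4·0+2·3+4·1 = 10 | 5·2 = 10
M: 4·0+2·5+4·0 = 10 | 5·2 = 10
A: 4·0+2·2+4·4 = 20 | 5·4 = 20
L: 4·0+2·7+4·4 = 30 | 5·6 = 30
Z: 4·5+2·3+4·1 = 30 | 5·6 = 30
gcd(4,2,4,5) = 1

Coefficients: [4, 2, 4, 5]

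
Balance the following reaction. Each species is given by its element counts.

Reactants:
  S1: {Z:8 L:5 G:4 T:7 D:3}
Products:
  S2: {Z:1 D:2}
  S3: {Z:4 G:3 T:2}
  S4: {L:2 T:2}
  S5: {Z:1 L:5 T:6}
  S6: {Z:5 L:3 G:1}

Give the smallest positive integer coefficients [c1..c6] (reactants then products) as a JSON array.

Z: 4·8 = 32 | 6·1+5·4+6·0+1·1+1·5 = 32
L: 4·5 = 20 | 6·0+5·0+6·2+1·5+1·3 = 20
G: 4·4 = 16 | 6·0+5·3+6·0+1·0+1·1 = 16
T: 4·7 = 28 | 6·0+5·2+6·2+1·6+1·0 = 28
D: 4·3 = 12 | 6·2+5·0+6·0+1·0+1·0 = 12
gcd(4,6,5,6,1,1) = 1

Coefficients: [4, 6, 5, 6, 1, 1]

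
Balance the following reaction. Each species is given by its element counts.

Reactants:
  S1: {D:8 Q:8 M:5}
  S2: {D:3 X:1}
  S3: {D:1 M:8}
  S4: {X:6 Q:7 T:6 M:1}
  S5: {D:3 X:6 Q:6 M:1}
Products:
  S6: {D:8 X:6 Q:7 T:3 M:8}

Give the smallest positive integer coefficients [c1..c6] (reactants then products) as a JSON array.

Coefficients: [1, 6, 3, 2, 1, 4]

D: 1·8+6·3+3·1+2·0+1·3 = 32 | 4·8 = 32
X: 1·0+6·1+3·0+2·6+1·6 = 24 | 4·6 = 24
Q: 1·8+6·0+3·0+2·7+1·6 = 28 | 4·7 = 28
T: 1·0+6·0+3·0+2·6+1·0 = 12 | 4·3 = 12
M: 1·5+6·0+3·8+2·1+1·1 = 32 | 4·8 = 32
gcd(1,6,3,2,1,4) = 1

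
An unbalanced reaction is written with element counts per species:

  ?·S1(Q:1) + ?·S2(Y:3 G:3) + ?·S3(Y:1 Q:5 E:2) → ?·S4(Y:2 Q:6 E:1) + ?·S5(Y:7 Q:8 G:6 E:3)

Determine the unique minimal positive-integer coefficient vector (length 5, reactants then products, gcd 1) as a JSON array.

Y: 5·0+6·3+5·1 = 23 | 1·2+3·7 = 23
Q: 5·1+6·0+5·5 = 30 | 1·6+3·8 = 30
G: 5·0+6·3+5·0 = 18 | 1·0+3·6 = 18
E: 5·0+6·0+5·2 = 10 | 1·1+3·3 = 10
gcd(5,6,5,1,3) = 1

Coefficients: [5, 6, 5, 1, 3]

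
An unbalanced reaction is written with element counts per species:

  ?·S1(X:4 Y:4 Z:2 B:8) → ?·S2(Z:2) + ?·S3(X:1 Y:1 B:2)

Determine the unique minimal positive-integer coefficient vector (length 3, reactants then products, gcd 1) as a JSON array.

X: 1·4 = 4 | 1·0+4·1 = 4
Y: 1·4 = 4 | 1·0+4·1 = 4
Z: 1·2 = 2 | 1·2+4·0 = 2
B: 1·8 = 8 | 1·0+4·2 = 8
gcd(1,1,4) = 1

Coefficients: [1, 1, 4]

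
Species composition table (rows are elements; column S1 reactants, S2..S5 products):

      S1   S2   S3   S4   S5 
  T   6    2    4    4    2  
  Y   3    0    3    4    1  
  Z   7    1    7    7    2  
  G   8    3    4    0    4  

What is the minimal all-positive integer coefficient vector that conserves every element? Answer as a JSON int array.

T: 5·6 = 30 | 4·2+2·4+1·4+5·2 = 30
Y: 5·3 = 15 | 4·0+2·3+1·4+5·1 = 15
Z: 5·7 = 35 | 4·1+2·7+1·7+5·2 = 35
G: 5·8 = 40 | 4·3+2·4+1·0+5·4 = 40
gcd(5,4,2,1,5) = 1

Coefficients: [5, 4, 2, 1, 5]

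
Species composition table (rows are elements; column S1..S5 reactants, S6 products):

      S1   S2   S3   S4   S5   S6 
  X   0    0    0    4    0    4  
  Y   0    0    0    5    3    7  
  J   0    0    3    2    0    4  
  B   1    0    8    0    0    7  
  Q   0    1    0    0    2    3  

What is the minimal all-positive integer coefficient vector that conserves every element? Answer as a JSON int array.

Coefficients: [5, 5, 2, 3, 2, 3]

X: 5·0+5·0+2·0+3·4+2·0 = 12 | 3·4 = 12
Y: 5·0+5·0+2·0+3·5+2·3 = 21 | 3·7 = 21
J: 5·0+5·0+2·3+3·2+2·0 = 12 | 3·4 = 12
B: 5·1+5·0+2·8+3·0+2·0 = 21 | 3·7 = 21
Q: 5·0+5·1+2·0+3·0+2·2 = 9 | 3·3 = 9
gcd(5,5,2,3,2,3) = 1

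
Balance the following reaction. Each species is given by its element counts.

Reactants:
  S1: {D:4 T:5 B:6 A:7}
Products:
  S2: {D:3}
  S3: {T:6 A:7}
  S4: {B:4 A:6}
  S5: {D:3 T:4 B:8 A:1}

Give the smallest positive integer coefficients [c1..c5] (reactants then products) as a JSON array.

Coefficients: [6, 5, 3, 3, 3]

D: 6·4 = 24 | 5·3+3·0+3·0+3·3 = 24
T: 6·5 = 30 | 5·0+3·6+3·0+3·4 = 30
B: 6·6 = 36 | 5·0+3·0+3·4+3·8 = 36
A: 6·7 = 42 | 5·0+3·7+3·6+3·1 = 42
gcd(6,5,3,3,3) = 1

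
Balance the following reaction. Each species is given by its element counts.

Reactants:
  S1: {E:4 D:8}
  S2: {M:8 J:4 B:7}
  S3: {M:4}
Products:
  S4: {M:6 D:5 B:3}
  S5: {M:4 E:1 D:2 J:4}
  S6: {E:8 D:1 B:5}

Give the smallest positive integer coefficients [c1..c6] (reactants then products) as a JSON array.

M: 5·0+4·8+5·4 = 52 | 6·6+4·4+2·0 = 52
E: 5·4+4·0+5·0 = 20 | 6·0+4·1+2·8 = 20
D: 5·8+4·0+5·0 = 40 | 6·5+4·2+2·1 = 40
J: 5·0+4·4+5·0 = 16 | 6·0+4·4+2·0 = 16
B: 5·0+4·7+5·0 = 28 | 6·3+4·0+2·5 = 28
gcd(5,4,5,6,4,2) = 1

Coefficients: [5, 4, 5, 6, 4, 2]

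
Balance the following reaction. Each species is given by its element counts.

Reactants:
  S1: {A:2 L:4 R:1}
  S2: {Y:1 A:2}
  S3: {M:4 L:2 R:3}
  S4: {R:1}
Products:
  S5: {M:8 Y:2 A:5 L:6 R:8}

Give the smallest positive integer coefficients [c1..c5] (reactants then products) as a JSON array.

M: 1·0+4·0+4·4+3·0 = 16 | 2·8 = 16
Y: 1·0+4·1+4·0+3·0 = 4 | 2·2 = 4
A: 1·2+4·2+4·0+3·0 = 10 | 2·5 = 10
L: 1·4+4·0+4·2+3·0 = 12 | 2·6 = 12
R: 1·1+4·0+4·3+3·1 = 16 | 2·8 = 16
gcd(1,4,4,3,2) = 1

Coefficients: [1, 4, 4, 3, 2]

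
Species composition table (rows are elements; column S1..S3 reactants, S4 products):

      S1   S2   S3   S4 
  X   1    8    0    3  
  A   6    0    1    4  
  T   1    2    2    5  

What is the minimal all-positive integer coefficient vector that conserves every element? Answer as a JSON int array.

Coefficients: [1, 1, 6, 3]

X: 1·1+1·8+6·0 = 9 | 3·3 = 9
A: 1·6+1·0+6·1 = 12 | 3·4 = 12
T: 1·1+1·2+6·2 = 15 | 3·5 = 15
gcd(1,1,6,3) = 1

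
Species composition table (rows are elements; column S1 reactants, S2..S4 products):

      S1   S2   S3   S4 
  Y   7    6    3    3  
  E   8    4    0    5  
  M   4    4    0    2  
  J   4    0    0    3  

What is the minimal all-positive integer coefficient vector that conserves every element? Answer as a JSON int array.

Coefficients: [3, 1, 1, 4]

Y: 3·7 = 21 | 1·6+1·3+4·3 = 21
E: 3·8 = 24 | 1·4+1·0+4·5 = 24
M: 3·4 = 12 | 1·4+1·0+4·2 = 12
J: 3·4 = 12 | 1·0+1·0+4·3 = 12
gcd(3,1,1,4) = 1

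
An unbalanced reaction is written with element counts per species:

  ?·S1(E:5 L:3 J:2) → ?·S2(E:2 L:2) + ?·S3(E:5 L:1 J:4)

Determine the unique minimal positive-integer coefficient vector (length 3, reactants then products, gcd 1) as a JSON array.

Coefficients: [4, 5, 2]

E: 4·5 = 20 | 5·2+2·5 = 20
L: 4·3 = 12 | 5·2+2·1 = 12
J: 4·2 = 8 | 5·0+2·4 = 8
gcd(4,5,2) = 1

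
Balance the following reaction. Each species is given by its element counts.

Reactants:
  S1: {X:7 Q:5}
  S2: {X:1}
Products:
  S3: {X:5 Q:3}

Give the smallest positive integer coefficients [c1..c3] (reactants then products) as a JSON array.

X: 3·7+4·1 = 25 | 5·5 = 25
Q: 3·5+4·0 = 15 | 5·3 = 15
gcd(3,4,5) = 1

Coefficients: [3, 4, 5]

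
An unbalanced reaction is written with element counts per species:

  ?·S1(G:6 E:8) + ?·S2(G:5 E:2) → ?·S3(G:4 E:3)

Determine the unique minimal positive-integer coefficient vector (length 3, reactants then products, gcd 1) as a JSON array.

G: 1·6+2·5 = 16 | 4·4 = 16
E: 1·8+2·2 = 12 | 4·3 = 12
gcd(1,2,4) = 1

Coefficients: [1, 2, 4]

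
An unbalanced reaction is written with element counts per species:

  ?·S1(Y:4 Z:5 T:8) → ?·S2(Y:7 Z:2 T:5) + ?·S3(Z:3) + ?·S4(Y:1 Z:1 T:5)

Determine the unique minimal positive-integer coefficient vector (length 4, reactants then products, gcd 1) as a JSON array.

Coefficients: [5, 2, 5, 6]

Y: 5·4 = 20 | 2·7+5·0+6·1 = 20
Z: 5·5 = 25 | 2·2+5·3+6·1 = 25
T: 5·8 = 40 | 2·5+5·0+6·5 = 40
gcd(5,2,5,6) = 1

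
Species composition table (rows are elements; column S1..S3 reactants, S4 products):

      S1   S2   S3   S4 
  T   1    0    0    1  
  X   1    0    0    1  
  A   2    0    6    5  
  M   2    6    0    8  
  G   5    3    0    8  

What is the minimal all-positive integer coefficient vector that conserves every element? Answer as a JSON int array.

T: 2·1+2·0+1·0 = 2 | 2·1 = 2
X: 2·1+2·0+1·0 = 2 | 2·1 = 2
A: 2·2+2·0+1·6 = 10 | 2·5 = 10
M: 2·2+2·6+1·0 = 16 | 2·8 = 16
G: 2·5+2·3+1·0 = 16 | 2·8 = 16
gcd(2,2,1,2) = 1

Coefficients: [2, 2, 1, 2]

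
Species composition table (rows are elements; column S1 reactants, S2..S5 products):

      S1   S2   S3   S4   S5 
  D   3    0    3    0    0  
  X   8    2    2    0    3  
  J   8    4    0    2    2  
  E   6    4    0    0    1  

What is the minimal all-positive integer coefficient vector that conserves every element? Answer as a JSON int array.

Coefficients: [5, 6, 5, 2, 6]

D: 5·3 = 15 | 6·0+5·3+2·0+6·0 = 15
X: 5·8 = 40 | 6·2+5·2+2·0+6·3 = 40
J: 5·8 = 40 | 6·4+5·0+2·2+6·2 = 40
E: 5·6 = 30 | 6·4+5·0+2·0+6·1 = 30
gcd(5,6,5,2,6) = 1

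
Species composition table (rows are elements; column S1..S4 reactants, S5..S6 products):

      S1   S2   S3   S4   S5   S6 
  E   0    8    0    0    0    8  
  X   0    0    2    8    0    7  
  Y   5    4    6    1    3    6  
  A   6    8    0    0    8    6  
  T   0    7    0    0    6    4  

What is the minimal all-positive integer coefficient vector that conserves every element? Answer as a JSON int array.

Coefficients: [2, 6, 1, 5, 3, 6]

E: 2·0+6·8+1·0+5·0 = 48 | 3·0+6·8 = 48
X: 2·0+6·0+1·2+5·8 = 42 | 3·0+6·7 = 42
Y: 2·5+6·4+1·6+5·1 = 45 | 3·3+6·6 = 45
A: 2·6+6·8+1·0+5·0 = 60 | 3·8+6·6 = 60
T: 2·0+6·7+1·0+5·0 = 42 | 3·6+6·4 = 42
gcd(2,6,1,5,3,6) = 1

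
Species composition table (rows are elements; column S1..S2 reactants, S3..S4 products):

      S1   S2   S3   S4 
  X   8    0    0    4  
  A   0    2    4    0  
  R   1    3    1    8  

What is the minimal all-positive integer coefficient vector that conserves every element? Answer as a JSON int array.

Coefficients: [1, 6, 3, 2]

X: 1·8+6·0 = 8 | 3·0+2·4 = 8
A: 1·0+6·2 = 12 | 3·4+2·0 = 12
R: 1·1+6·3 = 19 | 3·1+2·8 = 19
gcd(1,6,3,2) = 1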